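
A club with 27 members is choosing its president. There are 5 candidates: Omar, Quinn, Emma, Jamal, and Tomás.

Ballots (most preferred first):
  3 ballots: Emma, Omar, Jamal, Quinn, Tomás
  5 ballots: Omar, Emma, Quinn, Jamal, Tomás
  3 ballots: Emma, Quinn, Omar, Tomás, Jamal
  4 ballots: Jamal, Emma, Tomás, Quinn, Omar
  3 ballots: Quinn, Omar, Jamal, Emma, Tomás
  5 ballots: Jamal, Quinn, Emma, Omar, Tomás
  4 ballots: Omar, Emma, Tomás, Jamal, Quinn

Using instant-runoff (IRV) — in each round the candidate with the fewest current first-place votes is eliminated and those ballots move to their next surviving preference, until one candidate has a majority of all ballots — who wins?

Omar

Round 1: Omar 9, Quinn 3, Emma 6, Jamal 9, Tomás 0. Tomás eliminated.
Round 2: Omar 9, Quinn 3, Emma 6, Jamal 9. Quinn eliminated.
Round 3: Omar 12, Emma 6, Jamal 9. Emma eliminated.
Round 4: Omar 18, Jamal 9. Omar has a majority (≥14).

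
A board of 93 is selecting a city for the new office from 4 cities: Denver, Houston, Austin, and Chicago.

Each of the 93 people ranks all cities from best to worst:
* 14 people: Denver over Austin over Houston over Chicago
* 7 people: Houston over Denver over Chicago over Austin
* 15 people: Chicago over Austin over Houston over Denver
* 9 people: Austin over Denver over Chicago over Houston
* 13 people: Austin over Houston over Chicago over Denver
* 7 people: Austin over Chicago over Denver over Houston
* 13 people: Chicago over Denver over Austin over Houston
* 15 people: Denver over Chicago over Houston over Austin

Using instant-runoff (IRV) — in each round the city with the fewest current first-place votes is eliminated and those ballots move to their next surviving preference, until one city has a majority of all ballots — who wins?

Round 1: Denver 29, Houston 7, Austin 29, Chicago 28. Houston eliminated.
Round 2: Denver 36, Austin 29, Chicago 28. Chicago eliminated.
Round 3: Denver 49, Austin 44. Denver has a majority (≥47).

Denver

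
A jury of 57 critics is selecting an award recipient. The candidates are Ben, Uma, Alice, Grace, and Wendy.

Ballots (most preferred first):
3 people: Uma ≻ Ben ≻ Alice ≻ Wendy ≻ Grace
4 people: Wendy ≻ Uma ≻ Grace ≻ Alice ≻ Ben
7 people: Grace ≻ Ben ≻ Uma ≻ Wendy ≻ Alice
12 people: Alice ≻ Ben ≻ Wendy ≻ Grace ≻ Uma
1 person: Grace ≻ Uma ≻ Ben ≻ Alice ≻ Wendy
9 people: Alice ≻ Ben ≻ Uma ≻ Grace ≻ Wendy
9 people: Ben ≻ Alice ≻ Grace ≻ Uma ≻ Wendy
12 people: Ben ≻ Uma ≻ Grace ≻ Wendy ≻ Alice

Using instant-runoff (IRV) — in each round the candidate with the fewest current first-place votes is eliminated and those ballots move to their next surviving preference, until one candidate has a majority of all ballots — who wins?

Round 1: Ben 21, Uma 3, Alice 21, Grace 8, Wendy 4. Uma eliminated.
Round 2: Ben 24, Alice 21, Grace 8, Wendy 4. Wendy eliminated.
Round 3: Ben 24, Alice 21, Grace 12. Grace eliminated.
Round 4: Ben 32, Alice 25. Ben has a majority (≥29).

Ben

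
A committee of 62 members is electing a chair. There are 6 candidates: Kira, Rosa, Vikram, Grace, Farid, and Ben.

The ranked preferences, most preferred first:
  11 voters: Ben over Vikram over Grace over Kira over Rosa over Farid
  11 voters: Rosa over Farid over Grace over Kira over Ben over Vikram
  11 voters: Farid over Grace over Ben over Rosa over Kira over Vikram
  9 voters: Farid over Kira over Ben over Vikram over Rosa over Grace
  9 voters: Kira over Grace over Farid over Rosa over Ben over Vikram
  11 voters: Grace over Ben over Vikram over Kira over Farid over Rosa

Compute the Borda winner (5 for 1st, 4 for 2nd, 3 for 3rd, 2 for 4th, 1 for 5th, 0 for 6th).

Grace

Kira: 11×2 + 11×2 + 11×1 + 9×4 + 9×5 + 11×2 = 158
Rosa: 11×1 + 11×5 + 11×2 + 9×1 + 9×2 + 11×0 = 115
Vikram: 11×4 + 11×0 + 11×0 + 9×2 + 9×0 + 11×3 = 95
Grace: 11×3 + 11×3 + 11×4 + 9×0 + 9×4 + 11×5 = 201
Farid: 11×0 + 11×4 + 11×5 + 9×5 + 9×3 + 11×1 = 182
Ben: 11×5 + 11×1 + 11×3 + 9×3 + 9×1 + 11×4 = 179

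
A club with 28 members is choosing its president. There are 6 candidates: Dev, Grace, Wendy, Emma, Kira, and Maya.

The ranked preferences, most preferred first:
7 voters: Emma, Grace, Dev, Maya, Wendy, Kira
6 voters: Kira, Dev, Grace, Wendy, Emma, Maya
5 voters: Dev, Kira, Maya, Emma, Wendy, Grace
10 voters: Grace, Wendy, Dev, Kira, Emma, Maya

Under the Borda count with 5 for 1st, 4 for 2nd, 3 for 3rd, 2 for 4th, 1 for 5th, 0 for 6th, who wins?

Dev

Dev: 7×3 + 6×4 + 5×5 + 10×3 = 100
Grace: 7×4 + 6×3 + 5×0 + 10×5 = 96
Wendy: 7×1 + 6×2 + 5×1 + 10×4 = 64
Emma: 7×5 + 6×1 + 5×2 + 10×1 = 61
Kira: 7×0 + 6×5 + 5×4 + 10×2 = 70
Maya: 7×2 + 6×0 + 5×3 + 10×0 = 29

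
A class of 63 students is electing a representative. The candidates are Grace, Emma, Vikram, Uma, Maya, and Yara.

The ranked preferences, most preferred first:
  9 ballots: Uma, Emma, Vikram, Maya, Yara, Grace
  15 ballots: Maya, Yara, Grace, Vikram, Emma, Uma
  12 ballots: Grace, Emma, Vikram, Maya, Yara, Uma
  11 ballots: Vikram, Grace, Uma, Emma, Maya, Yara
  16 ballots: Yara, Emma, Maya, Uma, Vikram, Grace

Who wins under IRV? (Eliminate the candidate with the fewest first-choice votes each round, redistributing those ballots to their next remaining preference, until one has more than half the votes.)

Round 1: Grace 12, Emma 0, Vikram 11, Uma 9, Maya 15, Yara 16. Emma eliminated.
Round 2: Grace 12, Vikram 11, Uma 9, Maya 15, Yara 16. Uma eliminated.
Round 3: Grace 12, Vikram 20, Maya 15, Yara 16. Grace eliminated.
Round 4: Vikram 32, Maya 15, Yara 16. Vikram has a majority (≥32).

Vikram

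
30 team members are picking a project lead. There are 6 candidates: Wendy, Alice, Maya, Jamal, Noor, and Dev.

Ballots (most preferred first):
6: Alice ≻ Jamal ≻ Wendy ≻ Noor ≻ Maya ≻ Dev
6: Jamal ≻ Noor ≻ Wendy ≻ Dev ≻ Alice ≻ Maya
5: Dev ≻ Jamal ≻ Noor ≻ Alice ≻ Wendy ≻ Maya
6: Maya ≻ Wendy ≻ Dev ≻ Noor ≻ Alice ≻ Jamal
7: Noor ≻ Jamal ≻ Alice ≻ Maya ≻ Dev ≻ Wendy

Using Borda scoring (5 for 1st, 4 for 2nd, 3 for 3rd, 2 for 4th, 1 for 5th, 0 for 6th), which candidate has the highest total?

Wendy: 6×3 + 6×3 + 5×1 + 6×4 + 7×0 = 65
Alice: 6×5 + 6×1 + 5×2 + 6×1 + 7×3 = 73
Maya: 6×1 + 6×0 + 5×0 + 6×5 + 7×2 = 50
Jamal: 6×4 + 6×5 + 5×4 + 6×0 + 7×4 = 102
Noor: 6×2 + 6×4 + 5×3 + 6×2 + 7×5 = 98
Dev: 6×0 + 6×2 + 5×5 + 6×3 + 7×1 = 62

Jamal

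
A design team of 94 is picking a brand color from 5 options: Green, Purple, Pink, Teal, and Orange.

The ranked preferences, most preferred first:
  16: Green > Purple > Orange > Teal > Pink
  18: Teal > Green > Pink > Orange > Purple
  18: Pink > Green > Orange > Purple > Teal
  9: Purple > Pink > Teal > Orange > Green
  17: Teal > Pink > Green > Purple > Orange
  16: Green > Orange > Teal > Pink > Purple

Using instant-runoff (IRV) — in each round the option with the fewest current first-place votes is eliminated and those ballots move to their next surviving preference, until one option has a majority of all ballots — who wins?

Round 1: Green 32, Purple 9, Pink 18, Teal 35, Orange 0. Orange eliminated.
Round 2: Green 32, Purple 9, Pink 18, Teal 35. Purple eliminated.
Round 3: Green 32, Pink 27, Teal 35. Pink eliminated.
Round 4: Green 50, Teal 44. Green has a majority (≥48).

Green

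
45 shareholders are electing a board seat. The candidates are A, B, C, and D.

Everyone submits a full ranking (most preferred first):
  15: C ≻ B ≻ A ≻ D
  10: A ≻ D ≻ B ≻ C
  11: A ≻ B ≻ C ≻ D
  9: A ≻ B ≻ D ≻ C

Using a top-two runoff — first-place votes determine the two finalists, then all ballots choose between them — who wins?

A

Round 1 first-place votes: A 30, B 0, C 15, D 0. A and C advance.
Runoff: A is ranked above C on 30 ballots, C above A on 15.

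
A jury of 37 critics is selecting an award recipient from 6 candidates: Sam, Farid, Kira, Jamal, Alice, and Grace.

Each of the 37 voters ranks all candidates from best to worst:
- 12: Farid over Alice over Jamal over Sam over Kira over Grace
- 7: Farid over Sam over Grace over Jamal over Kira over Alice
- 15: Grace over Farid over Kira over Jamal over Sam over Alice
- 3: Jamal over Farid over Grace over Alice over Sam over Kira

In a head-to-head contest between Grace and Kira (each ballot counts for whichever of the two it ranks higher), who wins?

Grace

Grace is ranked above Kira on 25 ballots; Kira above Grace on 12.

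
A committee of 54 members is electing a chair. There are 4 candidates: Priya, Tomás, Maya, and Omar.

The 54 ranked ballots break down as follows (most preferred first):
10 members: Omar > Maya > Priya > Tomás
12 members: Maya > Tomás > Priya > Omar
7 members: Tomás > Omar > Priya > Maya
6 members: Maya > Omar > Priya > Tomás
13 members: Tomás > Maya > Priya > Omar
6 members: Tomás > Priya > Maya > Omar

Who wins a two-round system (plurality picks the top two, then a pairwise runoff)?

Round 1 first-place votes: Priya 0, Tomás 26, Maya 18, Omar 10. Tomás and Maya advance.
Runoff: Tomás is ranked above Maya on 26 ballots, Maya above Tomás on 28.

Maya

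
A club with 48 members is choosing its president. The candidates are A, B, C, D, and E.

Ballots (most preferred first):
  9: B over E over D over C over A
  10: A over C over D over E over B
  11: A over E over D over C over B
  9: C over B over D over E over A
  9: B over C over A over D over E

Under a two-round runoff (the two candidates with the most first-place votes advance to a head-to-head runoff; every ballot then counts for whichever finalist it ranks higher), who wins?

Round 1 first-place votes: A 21, B 18, C 9, D 0, E 0. A and B advance.
Runoff: A is ranked above B on 21 ballots, B above A on 27.

B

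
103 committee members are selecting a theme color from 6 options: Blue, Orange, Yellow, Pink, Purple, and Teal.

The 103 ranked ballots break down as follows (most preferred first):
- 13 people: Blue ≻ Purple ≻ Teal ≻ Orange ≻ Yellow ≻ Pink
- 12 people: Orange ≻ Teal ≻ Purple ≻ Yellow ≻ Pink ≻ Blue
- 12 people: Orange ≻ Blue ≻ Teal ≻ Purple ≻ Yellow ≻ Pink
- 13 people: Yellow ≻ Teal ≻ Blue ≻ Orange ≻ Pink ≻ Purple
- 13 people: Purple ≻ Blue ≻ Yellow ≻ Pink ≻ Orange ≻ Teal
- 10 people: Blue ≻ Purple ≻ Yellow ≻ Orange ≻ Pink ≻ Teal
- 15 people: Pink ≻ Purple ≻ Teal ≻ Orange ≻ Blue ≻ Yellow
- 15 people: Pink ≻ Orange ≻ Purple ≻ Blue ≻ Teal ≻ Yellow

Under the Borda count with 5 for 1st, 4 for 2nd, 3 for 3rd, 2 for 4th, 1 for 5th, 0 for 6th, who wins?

Blue: 13×5 + 12×0 + 12×4 + 13×3 + 13×4 + 10×5 + 15×1 + 15×2 = 299
Orange: 13×2 + 12×5 + 12×5 + 13×2 + 13×1 + 10×2 + 15×2 + 15×4 = 295
Yellow: 13×1 + 12×2 + 12×1 + 13×5 + 13×3 + 10×3 + 15×0 + 15×0 = 183
Pink: 13×0 + 12×1 + 12×0 + 13×1 + 13×2 + 10×1 + 15×5 + 15×5 = 211
Purple: 13×4 + 12×3 + 12×2 + 13×0 + 13×5 + 10×4 + 15×4 + 15×3 = 322
Teal: 13×3 + 12×4 + 12×3 + 13×4 + 13×0 + 10×0 + 15×3 + 15×1 = 235

Purple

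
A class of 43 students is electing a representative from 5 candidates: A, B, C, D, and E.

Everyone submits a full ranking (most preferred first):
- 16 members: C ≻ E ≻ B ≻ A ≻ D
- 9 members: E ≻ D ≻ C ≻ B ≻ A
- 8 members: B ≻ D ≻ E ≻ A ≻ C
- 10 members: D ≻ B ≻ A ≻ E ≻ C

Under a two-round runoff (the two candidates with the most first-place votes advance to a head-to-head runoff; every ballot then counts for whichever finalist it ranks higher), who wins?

D

Round 1 first-place votes: A 0, B 8, C 16, D 10, E 9. C and D advance.
Runoff: C is ranked above D on 16 ballots, D above C on 27.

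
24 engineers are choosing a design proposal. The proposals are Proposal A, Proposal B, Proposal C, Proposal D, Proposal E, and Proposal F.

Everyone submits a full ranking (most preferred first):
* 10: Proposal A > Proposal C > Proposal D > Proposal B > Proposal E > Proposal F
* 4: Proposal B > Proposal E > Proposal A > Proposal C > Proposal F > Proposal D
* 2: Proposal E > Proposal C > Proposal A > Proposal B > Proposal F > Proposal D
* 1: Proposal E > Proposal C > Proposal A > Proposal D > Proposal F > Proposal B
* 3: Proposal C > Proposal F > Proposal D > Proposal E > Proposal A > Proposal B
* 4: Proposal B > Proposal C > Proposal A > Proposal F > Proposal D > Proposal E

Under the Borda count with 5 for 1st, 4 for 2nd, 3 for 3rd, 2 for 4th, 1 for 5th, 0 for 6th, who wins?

Proposal C

Proposal A: 10×5 + 4×3 + 2×3 + 1×3 + 3×1 + 4×3 = 86
Proposal B: 10×2 + 4×5 + 2×2 + 1×0 + 3×0 + 4×5 = 64
Proposal C: 10×4 + 4×2 + 2×4 + 1×4 + 3×5 + 4×4 = 91
Proposal D: 10×3 + 4×0 + 2×0 + 1×2 + 3×3 + 4×1 = 45
Proposal E: 10×1 + 4×4 + 2×5 + 1×5 + 3×2 + 4×0 = 47
Proposal F: 10×0 + 4×1 + 2×1 + 1×1 + 3×4 + 4×2 = 27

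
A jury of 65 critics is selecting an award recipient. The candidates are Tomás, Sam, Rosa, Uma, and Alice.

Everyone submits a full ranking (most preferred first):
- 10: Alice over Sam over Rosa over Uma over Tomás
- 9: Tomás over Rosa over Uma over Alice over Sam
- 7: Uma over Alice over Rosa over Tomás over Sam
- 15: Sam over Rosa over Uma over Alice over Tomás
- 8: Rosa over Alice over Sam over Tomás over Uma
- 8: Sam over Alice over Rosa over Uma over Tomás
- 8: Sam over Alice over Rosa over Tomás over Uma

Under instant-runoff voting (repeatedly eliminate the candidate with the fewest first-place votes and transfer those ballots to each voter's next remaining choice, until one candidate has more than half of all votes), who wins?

Round 1: Tomás 9, Sam 31, Rosa 8, Uma 7, Alice 10. Uma eliminated.
Round 2: Tomás 9, Sam 31, Rosa 8, Alice 17. Rosa eliminated.
Round 3: Tomás 9, Sam 31, Alice 25. Tomás eliminated.
Round 4: Sam 31, Alice 34. Alice has a majority (≥33).

Alice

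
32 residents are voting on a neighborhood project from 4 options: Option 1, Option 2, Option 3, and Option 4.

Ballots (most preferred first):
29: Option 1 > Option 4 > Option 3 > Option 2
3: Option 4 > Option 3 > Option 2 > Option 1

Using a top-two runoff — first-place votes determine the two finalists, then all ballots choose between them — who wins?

Round 1 first-place votes: Option 1 29, Option 2 0, Option 3 0, Option 4 3. Option 1 and Option 4 advance.
Runoff: Option 1 is ranked above Option 4 on 29 ballots, Option 4 above Option 1 on 3.

Option 1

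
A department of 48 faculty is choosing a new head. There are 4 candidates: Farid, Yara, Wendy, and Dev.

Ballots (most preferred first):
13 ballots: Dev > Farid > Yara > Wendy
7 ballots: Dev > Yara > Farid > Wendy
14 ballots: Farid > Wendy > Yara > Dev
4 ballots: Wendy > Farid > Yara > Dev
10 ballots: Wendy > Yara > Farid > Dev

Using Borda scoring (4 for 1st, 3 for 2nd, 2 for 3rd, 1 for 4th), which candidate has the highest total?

Farid

Farid: 13×3 + 7×2 + 14×4 + 4×3 + 10×2 = 141
Yara: 13×2 + 7×3 + 14×2 + 4×2 + 10×3 = 113
Wendy: 13×1 + 7×1 + 14×3 + 4×4 + 10×4 = 118
Dev: 13×4 + 7×4 + 14×1 + 4×1 + 10×1 = 108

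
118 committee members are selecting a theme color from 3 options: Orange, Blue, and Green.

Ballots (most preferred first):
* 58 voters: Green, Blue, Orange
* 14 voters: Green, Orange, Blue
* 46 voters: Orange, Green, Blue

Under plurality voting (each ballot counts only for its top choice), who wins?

First-place votes: Orange 46, Blue 0, Green 72.

Green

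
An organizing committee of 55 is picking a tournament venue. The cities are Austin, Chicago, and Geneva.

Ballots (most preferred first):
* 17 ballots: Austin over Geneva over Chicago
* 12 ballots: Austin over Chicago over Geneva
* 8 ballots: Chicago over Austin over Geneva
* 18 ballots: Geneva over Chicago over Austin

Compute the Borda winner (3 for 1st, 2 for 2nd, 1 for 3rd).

Austin: 17×3 + 12×3 + 8×2 + 18×1 = 121
Chicago: 17×1 + 12×2 + 8×3 + 18×2 = 101
Geneva: 17×2 + 12×1 + 8×1 + 18×3 = 108

Austin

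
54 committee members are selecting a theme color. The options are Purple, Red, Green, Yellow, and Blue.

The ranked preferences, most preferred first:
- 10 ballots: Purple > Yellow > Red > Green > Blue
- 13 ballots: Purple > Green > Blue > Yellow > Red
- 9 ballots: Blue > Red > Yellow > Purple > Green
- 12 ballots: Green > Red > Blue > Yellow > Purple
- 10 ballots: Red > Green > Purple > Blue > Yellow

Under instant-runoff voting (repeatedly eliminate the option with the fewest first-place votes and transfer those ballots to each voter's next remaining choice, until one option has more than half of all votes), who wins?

Red

Round 1: Purple 23, Red 10, Green 12, Yellow 0, Blue 9. Yellow eliminated.
Round 2: Purple 23, Red 10, Green 12, Blue 9. Blue eliminated.
Round 3: Purple 23, Red 19, Green 12. Green eliminated.
Round 4: Purple 23, Red 31. Red has a majority (≥28).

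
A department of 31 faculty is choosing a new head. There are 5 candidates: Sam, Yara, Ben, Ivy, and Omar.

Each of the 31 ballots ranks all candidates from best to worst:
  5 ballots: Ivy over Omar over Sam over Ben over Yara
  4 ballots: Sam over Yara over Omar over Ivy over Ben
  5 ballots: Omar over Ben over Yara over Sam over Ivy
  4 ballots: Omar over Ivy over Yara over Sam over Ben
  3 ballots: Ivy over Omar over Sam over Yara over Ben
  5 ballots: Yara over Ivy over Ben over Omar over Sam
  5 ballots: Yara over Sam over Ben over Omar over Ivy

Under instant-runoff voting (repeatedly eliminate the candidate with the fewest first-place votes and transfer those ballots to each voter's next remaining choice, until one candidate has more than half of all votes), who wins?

Omar

Round 1: Sam 4, Yara 10, Ben 0, Ivy 8, Omar 9. Ben eliminated.
Round 2: Sam 4, Yara 10, Ivy 8, Omar 9. Sam eliminated.
Round 3: Yara 14, Ivy 8, Omar 9. Ivy eliminated.
Round 4: Yara 14, Omar 17. Omar has a majority (≥16).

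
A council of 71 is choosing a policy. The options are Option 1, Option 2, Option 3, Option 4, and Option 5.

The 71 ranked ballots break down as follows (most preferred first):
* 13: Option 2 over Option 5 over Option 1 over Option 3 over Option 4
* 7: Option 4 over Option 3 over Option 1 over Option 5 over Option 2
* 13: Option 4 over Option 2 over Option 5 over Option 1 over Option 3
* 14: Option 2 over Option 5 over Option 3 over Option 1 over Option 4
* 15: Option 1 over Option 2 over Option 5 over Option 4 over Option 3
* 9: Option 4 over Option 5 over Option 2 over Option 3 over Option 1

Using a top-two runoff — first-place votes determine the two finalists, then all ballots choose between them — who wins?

Option 2

Round 1 first-place votes: Option 1 15, Option 2 27, Option 3 0, Option 4 29, Option 5 0. Option 4 and Option 2 advance.
Runoff: Option 4 is ranked above Option 2 on 29 ballots, Option 2 above Option 4 on 42.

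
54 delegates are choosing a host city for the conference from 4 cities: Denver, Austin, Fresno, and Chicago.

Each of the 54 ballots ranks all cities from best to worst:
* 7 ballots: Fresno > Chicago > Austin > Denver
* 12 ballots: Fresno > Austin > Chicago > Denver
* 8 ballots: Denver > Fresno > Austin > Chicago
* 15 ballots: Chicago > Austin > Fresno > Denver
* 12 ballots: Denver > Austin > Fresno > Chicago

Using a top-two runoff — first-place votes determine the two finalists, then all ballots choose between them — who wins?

Round 1 first-place votes: Denver 20, Austin 0, Fresno 19, Chicago 15. Denver and Fresno advance.
Runoff: Denver is ranked above Fresno on 20 ballots, Fresno above Denver on 34.

Fresno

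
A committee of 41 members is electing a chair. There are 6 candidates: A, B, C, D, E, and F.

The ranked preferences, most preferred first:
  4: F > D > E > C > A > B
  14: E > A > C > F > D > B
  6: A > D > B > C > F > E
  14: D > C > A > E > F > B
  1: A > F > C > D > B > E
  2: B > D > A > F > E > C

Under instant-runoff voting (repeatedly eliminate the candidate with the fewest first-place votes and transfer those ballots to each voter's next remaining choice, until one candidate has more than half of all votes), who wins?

D

Round 1: A 7, B 2, C 0, D 14, E 14, F 4. C eliminated.
Round 2: A 7, B 2, D 14, E 14, F 4. B eliminated.
Round 3: A 7, D 16, E 14, F 4. F eliminated.
Round 4: A 7, D 20, E 14. A eliminated.
Round 5: D 27, E 14. D has a majority (≥21).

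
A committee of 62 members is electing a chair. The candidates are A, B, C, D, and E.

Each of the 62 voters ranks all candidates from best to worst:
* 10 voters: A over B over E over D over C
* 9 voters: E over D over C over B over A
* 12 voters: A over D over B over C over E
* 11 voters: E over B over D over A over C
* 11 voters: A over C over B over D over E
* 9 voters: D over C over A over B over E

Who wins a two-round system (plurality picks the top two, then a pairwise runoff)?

Round 1 first-place votes: A 33, B 0, C 0, D 9, E 20. A and E advance.
Runoff: A is ranked above E on 42 ballots, E above A on 20.

A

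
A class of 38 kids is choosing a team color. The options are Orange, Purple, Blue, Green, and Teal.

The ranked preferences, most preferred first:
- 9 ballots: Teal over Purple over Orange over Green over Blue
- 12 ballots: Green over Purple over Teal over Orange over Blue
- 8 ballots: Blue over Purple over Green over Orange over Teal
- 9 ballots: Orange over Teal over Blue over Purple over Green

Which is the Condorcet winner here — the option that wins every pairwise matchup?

Purple

Purple vs Orange: 29–9
Purple vs Blue: 21–17
Purple vs Green: 26–12
Purple vs Teal: 20–18
Purple beats every other option.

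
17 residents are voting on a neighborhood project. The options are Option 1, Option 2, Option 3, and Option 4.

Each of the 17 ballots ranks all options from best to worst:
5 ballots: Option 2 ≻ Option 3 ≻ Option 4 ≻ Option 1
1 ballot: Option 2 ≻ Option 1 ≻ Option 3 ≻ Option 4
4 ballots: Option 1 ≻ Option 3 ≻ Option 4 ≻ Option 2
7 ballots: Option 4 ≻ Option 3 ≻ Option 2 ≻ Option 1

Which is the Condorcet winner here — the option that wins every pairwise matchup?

Option 3

Option 3 vs Option 1: 12–5
Option 3 vs Option 2: 11–6
Option 3 vs Option 4: 10–7
Option 3 beats every other option.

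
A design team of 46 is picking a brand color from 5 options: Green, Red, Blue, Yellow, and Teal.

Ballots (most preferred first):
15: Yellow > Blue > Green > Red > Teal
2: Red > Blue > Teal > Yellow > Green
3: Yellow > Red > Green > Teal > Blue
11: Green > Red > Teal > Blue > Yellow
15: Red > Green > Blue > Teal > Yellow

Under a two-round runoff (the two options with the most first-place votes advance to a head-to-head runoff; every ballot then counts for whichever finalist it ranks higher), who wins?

Red

Round 1 first-place votes: Green 11, Red 17, Blue 0, Yellow 18, Teal 0. Yellow and Red advance.
Runoff: Yellow is ranked above Red on 18 ballots, Red above Yellow on 28.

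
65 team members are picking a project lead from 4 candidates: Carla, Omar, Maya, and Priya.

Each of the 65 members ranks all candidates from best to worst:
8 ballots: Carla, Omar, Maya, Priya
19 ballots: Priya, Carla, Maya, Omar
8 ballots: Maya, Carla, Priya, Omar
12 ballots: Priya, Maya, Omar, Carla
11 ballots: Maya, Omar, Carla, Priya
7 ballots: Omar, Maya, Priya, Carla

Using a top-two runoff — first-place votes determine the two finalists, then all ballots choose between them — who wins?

Round 1 first-place votes: Carla 8, Omar 7, Maya 19, Priya 31. Priya and Maya advance.
Runoff: Priya is ranked above Maya on 31 ballots, Maya above Priya on 34.

Maya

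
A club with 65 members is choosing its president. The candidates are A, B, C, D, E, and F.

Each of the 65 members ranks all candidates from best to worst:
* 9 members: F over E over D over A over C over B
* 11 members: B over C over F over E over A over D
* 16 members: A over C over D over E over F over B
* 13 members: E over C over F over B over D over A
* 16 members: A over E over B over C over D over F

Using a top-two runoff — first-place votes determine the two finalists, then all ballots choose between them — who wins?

Round 1 first-place votes: A 32, B 11, C 0, D 0, E 13, F 9. A and E advance.
Runoff: A is ranked above E on 32 ballots, E above A on 33.

E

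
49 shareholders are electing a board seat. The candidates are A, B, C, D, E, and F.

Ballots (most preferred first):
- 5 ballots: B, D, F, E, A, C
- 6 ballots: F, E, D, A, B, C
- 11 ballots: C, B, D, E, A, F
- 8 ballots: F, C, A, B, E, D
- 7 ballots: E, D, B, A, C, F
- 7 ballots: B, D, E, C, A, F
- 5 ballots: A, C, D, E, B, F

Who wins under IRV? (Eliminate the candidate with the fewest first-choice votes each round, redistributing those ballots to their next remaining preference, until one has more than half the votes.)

B

Round 1: A 5, B 12, C 11, D 0, E 7, F 14. D eliminated.
Round 2: A 5, B 12, C 11, E 7, F 14. A eliminated.
Round 3: B 12, C 16, E 7, F 14. E eliminated.
Round 4: B 19, C 16, F 14. F eliminated.
Round 5: B 25, C 24. B has a majority (≥25).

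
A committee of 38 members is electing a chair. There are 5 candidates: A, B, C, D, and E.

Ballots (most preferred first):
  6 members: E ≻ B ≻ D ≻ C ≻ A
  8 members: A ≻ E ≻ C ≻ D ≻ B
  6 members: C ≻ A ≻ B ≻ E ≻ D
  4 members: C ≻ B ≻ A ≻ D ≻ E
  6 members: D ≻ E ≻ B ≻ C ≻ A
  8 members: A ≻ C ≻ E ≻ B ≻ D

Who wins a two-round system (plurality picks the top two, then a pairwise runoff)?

C

Round 1 first-place votes: A 16, B 0, C 10, D 6, E 6. A and C advance.
Runoff: A is ranked above C on 16 ballots, C above A on 22.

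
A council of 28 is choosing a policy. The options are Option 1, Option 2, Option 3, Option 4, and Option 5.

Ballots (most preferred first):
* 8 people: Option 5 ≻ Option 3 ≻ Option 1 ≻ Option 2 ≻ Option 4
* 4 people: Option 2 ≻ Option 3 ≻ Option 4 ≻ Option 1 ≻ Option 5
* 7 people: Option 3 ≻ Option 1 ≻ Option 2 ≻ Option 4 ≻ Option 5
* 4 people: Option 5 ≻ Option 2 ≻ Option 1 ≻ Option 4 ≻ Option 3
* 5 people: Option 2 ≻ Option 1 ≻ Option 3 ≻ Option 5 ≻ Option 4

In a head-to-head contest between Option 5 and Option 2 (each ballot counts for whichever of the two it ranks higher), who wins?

Option 2

Option 5 is ranked above Option 2 on 12 ballots; Option 2 above Option 5 on 16.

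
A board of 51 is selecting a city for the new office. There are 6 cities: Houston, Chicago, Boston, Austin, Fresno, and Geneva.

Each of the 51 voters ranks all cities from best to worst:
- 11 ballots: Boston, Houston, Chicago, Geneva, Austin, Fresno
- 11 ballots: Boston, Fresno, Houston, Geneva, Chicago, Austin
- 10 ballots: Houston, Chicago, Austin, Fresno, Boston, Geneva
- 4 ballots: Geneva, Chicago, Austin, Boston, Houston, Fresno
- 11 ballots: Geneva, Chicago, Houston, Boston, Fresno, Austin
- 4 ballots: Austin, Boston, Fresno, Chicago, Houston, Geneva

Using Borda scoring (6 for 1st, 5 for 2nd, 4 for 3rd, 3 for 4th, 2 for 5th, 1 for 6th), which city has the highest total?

Houston

Houston: 11×5 + 11×4 + 10×6 + 4×2 + 11×4 + 4×2 = 219
Chicago: 11×4 + 11×2 + 10×5 + 4×5 + 11×5 + 4×3 = 203
Boston: 11×6 + 11×6 + 10×2 + 4×3 + 11×3 + 4×5 = 217
Austin: 11×2 + 11×1 + 10×4 + 4×4 + 11×1 + 4×6 = 124
Fresno: 11×1 + 11×5 + 10×3 + 4×1 + 11×2 + 4×4 = 138
Geneva: 11×3 + 11×3 + 10×1 + 4×6 + 11×6 + 4×1 = 170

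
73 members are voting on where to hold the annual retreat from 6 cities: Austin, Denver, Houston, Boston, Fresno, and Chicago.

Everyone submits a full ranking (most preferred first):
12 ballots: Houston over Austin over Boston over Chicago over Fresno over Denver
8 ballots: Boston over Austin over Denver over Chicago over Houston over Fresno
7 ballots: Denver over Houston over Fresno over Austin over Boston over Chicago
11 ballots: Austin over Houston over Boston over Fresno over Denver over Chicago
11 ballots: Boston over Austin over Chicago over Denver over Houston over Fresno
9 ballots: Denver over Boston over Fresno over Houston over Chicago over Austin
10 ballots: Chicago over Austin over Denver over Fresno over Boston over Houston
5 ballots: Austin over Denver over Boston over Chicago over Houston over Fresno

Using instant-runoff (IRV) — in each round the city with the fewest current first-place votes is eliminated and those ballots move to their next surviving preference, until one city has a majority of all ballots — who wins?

Round 1: Austin 16, Denver 16, Houston 12, Boston 19, Fresno 0, Chicago 10. Fresno eliminated.
Round 2: Austin 16, Denver 16, Houston 12, Boston 19, Chicago 10. Chicago eliminated.
Round 3: Austin 26, Denver 16, Houston 12, Boston 19. Houston eliminated.
Round 4: Austin 38, Denver 16, Boston 19. Austin has a majority (≥37).

Austin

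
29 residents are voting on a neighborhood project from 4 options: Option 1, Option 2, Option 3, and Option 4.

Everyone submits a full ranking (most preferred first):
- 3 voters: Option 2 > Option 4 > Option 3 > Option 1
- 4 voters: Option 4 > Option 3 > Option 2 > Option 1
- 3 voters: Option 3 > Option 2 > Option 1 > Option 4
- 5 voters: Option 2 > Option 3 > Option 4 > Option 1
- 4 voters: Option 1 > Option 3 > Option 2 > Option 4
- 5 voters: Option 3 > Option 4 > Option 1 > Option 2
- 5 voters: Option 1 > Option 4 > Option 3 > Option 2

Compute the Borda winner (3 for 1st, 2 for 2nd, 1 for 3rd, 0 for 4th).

Option 3

Option 1: 3×0 + 4×0 + 3×1 + 5×0 + 4×3 + 5×1 + 5×3 = 35
Option 2: 3×3 + 4×1 + 3×2 + 5×3 + 4×1 + 5×0 + 5×0 = 38
Option 3: 3×1 + 4×2 + 3×3 + 5×2 + 4×2 + 5×3 + 5×1 = 58
Option 4: 3×2 + 4×3 + 3×0 + 5×1 + 4×0 + 5×2 + 5×2 = 43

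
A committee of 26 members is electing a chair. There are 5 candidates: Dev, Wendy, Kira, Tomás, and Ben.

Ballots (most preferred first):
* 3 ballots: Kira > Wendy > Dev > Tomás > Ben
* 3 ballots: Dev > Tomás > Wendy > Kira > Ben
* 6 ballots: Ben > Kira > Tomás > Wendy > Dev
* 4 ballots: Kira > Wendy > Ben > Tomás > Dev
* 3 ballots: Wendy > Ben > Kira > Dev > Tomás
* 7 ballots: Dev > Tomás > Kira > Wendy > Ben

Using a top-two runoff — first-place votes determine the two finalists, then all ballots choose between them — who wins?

Kira

Round 1 first-place votes: Dev 10, Wendy 3, Kira 7, Tomás 0, Ben 6. Dev and Kira advance.
Runoff: Dev is ranked above Kira on 10 ballots, Kira above Dev on 16.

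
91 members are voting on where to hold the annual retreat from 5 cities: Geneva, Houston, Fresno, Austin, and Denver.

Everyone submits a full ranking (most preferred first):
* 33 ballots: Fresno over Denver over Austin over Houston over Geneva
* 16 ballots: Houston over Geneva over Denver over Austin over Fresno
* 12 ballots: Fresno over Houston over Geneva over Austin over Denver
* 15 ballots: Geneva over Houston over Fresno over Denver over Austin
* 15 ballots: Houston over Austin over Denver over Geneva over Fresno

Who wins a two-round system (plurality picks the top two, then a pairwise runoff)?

Round 1 first-place votes: Geneva 15, Houston 31, Fresno 45, Austin 0, Denver 0. Fresno and Houston advance.
Runoff: Fresno is ranked above Houston on 45 ballots, Houston above Fresno on 46.

Houston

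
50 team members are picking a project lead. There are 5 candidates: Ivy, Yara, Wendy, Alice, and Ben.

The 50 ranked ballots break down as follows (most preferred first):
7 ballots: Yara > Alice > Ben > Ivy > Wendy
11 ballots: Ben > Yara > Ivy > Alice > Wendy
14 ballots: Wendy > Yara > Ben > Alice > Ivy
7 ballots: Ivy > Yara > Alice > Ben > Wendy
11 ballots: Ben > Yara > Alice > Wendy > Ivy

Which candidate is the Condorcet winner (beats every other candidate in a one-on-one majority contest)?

Yara

Yara vs Ivy: 43–7
Yara vs Wendy: 36–14
Yara vs Alice: 50–0
Yara vs Ben: 28–22
Yara beats every other candidate.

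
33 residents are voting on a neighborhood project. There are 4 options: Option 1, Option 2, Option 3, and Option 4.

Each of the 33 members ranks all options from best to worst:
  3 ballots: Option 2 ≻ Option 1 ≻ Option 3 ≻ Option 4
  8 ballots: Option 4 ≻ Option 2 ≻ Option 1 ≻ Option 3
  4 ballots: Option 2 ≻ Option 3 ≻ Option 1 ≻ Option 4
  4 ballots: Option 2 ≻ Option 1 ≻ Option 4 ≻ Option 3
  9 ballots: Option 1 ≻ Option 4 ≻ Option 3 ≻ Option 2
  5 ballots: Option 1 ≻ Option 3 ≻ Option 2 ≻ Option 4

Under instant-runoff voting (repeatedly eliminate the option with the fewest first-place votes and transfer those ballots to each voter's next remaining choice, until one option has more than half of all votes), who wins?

Option 2

Round 1: Option 1 14, Option 2 11, Option 3 0, Option 4 8. Option 3 eliminated.
Round 2: Option 1 14, Option 2 11, Option 4 8. Option 4 eliminated.
Round 3: Option 1 14, Option 2 19. Option 2 has a majority (≥17).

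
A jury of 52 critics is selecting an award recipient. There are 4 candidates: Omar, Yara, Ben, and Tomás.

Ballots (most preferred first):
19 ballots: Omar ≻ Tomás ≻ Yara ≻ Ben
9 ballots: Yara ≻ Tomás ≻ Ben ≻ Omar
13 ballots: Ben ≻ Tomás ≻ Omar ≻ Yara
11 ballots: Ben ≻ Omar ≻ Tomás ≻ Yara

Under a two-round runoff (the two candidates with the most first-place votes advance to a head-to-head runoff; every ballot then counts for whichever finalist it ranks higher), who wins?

Round 1 first-place votes: Omar 19, Yara 9, Ben 24, Tomás 0. Ben and Omar advance.
Runoff: Ben is ranked above Omar on 33 ballots, Omar above Ben on 19.

Ben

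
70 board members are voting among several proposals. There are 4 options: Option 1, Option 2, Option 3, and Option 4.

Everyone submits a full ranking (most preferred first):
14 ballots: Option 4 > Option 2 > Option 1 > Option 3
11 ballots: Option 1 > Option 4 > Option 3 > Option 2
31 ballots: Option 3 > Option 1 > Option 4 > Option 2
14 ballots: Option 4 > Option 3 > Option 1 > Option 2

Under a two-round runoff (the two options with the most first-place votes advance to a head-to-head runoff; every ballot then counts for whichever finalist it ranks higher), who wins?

Round 1 first-place votes: Option 1 11, Option 2 0, Option 3 31, Option 4 28. Option 3 and Option 4 advance.
Runoff: Option 3 is ranked above Option 4 on 31 ballots, Option 4 above Option 3 on 39.

Option 4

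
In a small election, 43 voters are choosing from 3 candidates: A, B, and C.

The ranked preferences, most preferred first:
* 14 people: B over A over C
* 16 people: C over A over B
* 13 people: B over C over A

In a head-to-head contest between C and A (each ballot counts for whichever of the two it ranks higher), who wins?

C

C is ranked above A on 29 ballots; A above C on 14.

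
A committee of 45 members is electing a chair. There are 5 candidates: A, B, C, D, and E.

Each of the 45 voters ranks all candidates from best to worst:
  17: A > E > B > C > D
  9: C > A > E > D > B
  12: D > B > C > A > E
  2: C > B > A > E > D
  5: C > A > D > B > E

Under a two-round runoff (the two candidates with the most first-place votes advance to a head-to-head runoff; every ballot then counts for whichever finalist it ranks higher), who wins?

C

Round 1 first-place votes: A 17, B 0, C 16, D 12, E 0. A and C advance.
Runoff: A is ranked above C on 17 ballots, C above A on 28.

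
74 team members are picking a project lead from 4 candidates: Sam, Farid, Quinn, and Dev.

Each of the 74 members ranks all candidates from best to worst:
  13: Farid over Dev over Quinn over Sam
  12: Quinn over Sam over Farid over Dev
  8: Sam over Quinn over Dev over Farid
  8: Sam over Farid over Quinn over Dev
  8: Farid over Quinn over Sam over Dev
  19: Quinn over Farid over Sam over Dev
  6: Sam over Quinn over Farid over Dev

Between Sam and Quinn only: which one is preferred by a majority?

Sam is ranked above Quinn on 22 ballots; Quinn above Sam on 52.

Quinn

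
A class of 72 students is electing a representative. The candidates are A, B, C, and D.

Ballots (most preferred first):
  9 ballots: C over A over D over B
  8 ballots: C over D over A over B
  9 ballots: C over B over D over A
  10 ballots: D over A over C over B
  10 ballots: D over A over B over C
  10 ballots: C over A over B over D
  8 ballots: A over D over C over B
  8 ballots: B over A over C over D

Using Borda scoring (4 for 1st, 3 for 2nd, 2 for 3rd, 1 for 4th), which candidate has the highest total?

C

A: 9×3 + 8×2 + 9×1 + 10×3 + 10×3 + 10×3 + 8×4 + 8×3 = 198
B: 9×1 + 8×1 + 9×3 + 10×1 + 10×2 + 10×2 + 8×1 + 8×4 = 134
C: 9×4 + 8×4 + 9×4 + 10×2 + 10×1 + 10×4 + 8×2 + 8×2 = 206
D: 9×2 + 8×3 + 9×2 + 10×4 + 10×4 + 10×1 + 8×3 + 8×1 = 182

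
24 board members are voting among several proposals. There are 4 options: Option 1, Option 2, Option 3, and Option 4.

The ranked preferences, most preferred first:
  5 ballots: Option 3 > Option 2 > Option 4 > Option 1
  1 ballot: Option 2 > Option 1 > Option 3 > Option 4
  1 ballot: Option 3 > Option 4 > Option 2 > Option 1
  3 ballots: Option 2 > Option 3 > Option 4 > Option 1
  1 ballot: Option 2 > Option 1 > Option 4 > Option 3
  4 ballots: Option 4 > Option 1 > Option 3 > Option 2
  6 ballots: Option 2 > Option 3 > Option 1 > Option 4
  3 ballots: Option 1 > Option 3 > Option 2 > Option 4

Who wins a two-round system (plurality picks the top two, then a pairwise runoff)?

Round 1 first-place votes: Option 1 3, Option 2 11, Option 3 6, Option 4 4. Option 2 and Option 3 advance.
Runoff: Option 2 is ranked above Option 3 on 11 ballots, Option 3 above Option 2 on 13.

Option 3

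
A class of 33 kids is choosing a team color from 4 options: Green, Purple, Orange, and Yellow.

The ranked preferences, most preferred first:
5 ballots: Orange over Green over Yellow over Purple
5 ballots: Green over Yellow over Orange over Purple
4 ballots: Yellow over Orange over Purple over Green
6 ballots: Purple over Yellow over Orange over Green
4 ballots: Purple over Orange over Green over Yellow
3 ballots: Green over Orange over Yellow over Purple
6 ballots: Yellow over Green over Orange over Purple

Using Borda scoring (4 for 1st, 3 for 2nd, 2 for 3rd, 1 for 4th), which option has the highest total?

Yellow

Green: 5×3 + 5×4 + 4×1 + 6×1 + 4×2 + 3×4 + 6×3 = 83
Purple: 5×1 + 5×1 + 4×2 + 6×4 + 4×4 + 3×1 + 6×1 = 67
Orange: 5×4 + 5×2 + 4×3 + 6×2 + 4×3 + 3×3 + 6×2 = 87
Yellow: 5×2 + 5×3 + 4×4 + 6×3 + 4×1 + 3×2 + 6×4 = 93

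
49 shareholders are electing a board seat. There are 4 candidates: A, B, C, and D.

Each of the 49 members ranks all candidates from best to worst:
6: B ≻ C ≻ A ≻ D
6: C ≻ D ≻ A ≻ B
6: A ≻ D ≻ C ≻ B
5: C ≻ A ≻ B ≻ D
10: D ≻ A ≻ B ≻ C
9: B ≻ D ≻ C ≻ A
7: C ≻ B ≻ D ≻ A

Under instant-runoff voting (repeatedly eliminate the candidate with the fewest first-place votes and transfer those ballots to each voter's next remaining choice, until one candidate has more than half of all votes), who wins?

D

Round 1: A 6, B 15, C 18, D 10. A eliminated.
Round 2: B 15, C 18, D 16. B eliminated.
Round 3: C 24, D 25. D has a majority (≥25).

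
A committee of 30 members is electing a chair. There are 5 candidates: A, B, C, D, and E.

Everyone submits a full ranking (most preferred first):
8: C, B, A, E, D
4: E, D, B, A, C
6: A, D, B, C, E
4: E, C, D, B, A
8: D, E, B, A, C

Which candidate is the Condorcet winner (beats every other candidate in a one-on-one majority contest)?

E vs A: 16–14
E vs B: 16–14
E vs C: 16–14
E vs D: 16–14
E beats every other candidate.

E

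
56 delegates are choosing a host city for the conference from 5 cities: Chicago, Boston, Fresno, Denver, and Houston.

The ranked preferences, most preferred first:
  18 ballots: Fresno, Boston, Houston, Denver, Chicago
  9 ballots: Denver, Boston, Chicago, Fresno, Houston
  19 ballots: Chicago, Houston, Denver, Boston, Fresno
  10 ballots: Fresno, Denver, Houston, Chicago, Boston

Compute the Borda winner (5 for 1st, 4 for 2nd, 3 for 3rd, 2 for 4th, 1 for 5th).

Denver

Chicago: 18×1 + 9×3 + 19×5 + 10×2 = 160
Boston: 18×4 + 9×4 + 19×2 + 10×1 = 156
Fresno: 18×5 + 9×2 + 19×1 + 10×5 = 177
Denver: 18×2 + 9×5 + 19×3 + 10×4 = 178
Houston: 18×3 + 9×1 + 19×4 + 10×3 = 169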